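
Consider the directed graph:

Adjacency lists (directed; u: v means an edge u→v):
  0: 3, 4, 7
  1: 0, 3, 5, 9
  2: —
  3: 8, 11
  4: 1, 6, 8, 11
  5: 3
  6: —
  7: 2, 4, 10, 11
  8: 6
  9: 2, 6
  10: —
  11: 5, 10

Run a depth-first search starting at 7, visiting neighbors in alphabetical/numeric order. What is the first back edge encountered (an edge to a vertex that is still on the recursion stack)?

5→3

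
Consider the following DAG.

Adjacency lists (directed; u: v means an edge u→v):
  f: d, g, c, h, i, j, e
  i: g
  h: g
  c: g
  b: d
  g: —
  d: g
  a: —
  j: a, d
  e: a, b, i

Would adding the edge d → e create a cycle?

Yes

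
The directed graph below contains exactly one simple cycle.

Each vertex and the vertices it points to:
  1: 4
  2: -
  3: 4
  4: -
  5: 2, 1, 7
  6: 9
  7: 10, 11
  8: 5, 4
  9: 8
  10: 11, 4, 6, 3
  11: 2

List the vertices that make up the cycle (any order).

DFS with gray/black marking from 5:
5 gray
  2 gray
  2 black
  1 gray
    4 gray
    4 black
  1 black
  7 gray
    10 gray
      11 gray
        11→2: 2 black — skip
      11 black
      10→4: 4 black — skip
      6 gray
        9 gray
          8 gray
            8→5: 5 is gray → back edge
Back edge closes the cycle 5 → 7 → 10 → 6 → 9 → 8 → 5; its vertices are {5, 6, 7, 8, 9, 10}.

5, 6, 7, 8, 9, 10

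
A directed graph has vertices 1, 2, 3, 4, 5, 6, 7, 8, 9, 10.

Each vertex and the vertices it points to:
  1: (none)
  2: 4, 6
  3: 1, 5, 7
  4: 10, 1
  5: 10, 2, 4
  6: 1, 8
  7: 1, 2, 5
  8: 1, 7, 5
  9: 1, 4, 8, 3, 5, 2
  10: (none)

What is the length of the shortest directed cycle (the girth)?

For each vertex v, BFS finds the shortest path from v back to v.
The shortest such closed walk is 7 → 2 → 6 → 8 → 7, length 4.

4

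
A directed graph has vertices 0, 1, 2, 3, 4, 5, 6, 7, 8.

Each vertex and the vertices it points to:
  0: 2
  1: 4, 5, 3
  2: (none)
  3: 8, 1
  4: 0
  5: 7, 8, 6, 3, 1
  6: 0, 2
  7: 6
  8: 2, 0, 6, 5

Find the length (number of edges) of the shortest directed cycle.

For each vertex v, BFS finds the shortest path from v back to v.
The shortest such closed walk is 5 → 8 → 5, length 2.

2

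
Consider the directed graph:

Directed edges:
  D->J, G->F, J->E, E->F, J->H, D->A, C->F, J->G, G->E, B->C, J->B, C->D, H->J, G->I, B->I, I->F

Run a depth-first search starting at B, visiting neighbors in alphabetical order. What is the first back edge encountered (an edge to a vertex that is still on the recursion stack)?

DFS from B (visiting neighbors in alphabetical order); mark gray on enter, black on exit:
B gray
  C gray
    D gray
      A gray
      A black
      J gray
        J→B: B is gray → back edge
First back edge: J → B.

J→B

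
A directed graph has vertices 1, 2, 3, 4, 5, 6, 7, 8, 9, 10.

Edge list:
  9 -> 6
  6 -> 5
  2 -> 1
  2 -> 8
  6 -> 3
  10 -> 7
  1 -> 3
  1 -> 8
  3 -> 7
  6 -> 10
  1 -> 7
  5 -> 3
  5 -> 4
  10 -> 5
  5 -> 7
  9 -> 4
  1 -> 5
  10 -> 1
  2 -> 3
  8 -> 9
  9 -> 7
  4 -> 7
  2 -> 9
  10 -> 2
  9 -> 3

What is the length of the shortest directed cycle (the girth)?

4

For each vertex v, BFS finds the shortest path from v back to v.
The shortest such closed walk is 6 → 10 → 2 → 9 → 6, length 4.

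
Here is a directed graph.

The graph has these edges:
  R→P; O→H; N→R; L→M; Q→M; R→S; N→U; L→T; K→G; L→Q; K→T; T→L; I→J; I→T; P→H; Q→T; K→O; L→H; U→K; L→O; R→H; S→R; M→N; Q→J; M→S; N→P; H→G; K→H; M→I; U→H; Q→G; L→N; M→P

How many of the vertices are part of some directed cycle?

A vertex is on a directed cycle iff it belongs to a strongly connected component of size ≥ 2 (or has a self-loop).
The vertices on cycles are {I, K, L, M, N, Q, R, S, T, U} — 10 in total.

10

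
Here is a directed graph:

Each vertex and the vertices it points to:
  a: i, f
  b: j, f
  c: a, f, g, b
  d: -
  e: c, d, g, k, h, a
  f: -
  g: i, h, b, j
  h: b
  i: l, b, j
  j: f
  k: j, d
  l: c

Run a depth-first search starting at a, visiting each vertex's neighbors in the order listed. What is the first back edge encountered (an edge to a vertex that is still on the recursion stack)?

DFS from a (visiting each vertex's neighbors in the order listed); mark gray on enter, black on exit:
a gray
  i gray
    l gray
      c gray
        c→a: a is gray → back edge
First back edge: c → a.

c->a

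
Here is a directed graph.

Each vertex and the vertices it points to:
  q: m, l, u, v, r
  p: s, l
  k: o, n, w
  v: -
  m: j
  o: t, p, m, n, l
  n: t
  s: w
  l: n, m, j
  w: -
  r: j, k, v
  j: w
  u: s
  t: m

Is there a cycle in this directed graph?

No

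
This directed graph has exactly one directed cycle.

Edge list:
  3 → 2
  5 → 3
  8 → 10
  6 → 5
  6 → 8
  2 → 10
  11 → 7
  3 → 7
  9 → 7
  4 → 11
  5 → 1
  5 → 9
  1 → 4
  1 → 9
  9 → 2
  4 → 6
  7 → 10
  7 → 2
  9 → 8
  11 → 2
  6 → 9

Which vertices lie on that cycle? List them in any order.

1, 4, 5, 6

DFS with gray/black marking from 5:
5 gray
  3 gray
    7 gray
      2 gray
        10 gray
        10 black
      2 black
      7→10: 10 black — skip
    7 black
    3→2: 2 black — skip
  3 black
  9 gray
    9→7: 7 black — skip
    8 gray
      8→10: 10 black — skip
    8 black
    9→2: 2 black — skip
  9 black
  1 gray
    4 gray
      6 gray
        6→9: 9 black — skip
        6→5: 5 is gray → back edge
Back edge closes the cycle 5 → 1 → 4 → 6 → 5; its vertices are {1, 4, 5, 6}.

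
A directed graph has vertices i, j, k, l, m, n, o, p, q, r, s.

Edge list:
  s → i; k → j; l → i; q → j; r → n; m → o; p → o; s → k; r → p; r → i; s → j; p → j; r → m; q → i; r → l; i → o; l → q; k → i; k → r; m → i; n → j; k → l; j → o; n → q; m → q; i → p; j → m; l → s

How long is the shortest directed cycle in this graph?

3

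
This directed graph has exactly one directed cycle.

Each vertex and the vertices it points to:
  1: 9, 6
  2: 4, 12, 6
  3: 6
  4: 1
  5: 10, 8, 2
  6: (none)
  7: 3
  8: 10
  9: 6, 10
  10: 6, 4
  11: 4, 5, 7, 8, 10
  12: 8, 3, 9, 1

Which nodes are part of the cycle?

1, 4, 9, 10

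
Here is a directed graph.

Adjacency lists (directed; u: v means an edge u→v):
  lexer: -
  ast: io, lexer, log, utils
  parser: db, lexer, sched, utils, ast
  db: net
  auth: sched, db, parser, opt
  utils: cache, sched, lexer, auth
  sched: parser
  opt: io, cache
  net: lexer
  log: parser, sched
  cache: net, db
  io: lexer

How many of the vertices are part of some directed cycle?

6

A vertex is on a directed cycle iff it belongs to a strongly connected component of size ≥ 2 (or has a self-loop).
The vertices on cycles are {ast, log, auth, sched, utils, parser} — 6 in total.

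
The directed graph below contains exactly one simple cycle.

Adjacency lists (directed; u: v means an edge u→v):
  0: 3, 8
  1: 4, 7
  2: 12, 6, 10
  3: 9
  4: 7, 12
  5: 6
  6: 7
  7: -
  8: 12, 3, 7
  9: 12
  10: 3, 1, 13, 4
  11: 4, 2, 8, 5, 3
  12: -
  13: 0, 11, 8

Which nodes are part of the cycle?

2, 10, 11, 13

DFS with gray/black marking from 10:
10 gray
  3 gray
    9 gray
      12 gray
      12 black
    9 black
  3 black
  1 gray
    4 gray
      7 gray
      7 black
      4→12: 12 black — skip
    4 black
    1→7: 7 black — skip
  1 black
  13 gray
    0 gray
      0→3: 3 black — skip
      8 gray
        8→12: 12 black — skip
        8→3: 3 black — skip
        8→7: 7 black — skip
      8 black
    0 black
    11 gray
      11→4: 4 black — skip
      2 gray
        2→12: 12 black — skip
        6 gray
          6→7: 7 black — skip
        6 black
        2→10: 10 is gray → back edge
Back edge closes the cycle 10 → 13 → 11 → 2 → 10; its vertices are {2, 10, 11, 13}.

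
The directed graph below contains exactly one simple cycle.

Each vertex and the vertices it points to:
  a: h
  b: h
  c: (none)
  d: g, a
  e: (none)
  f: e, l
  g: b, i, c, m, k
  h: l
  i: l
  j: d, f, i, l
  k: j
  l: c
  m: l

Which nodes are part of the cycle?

d, g, j, k

DFS with gray/black marking from g:
g gray
  b gray
    h gray
      l gray
        c gray
        c black
      l black
    h black
  b black
  i gray
    i→l: l black — skip
  i black
  g→c: c black — skip
  m gray
    m→l: l black — skip
  m black
  k gray
    j gray
      d gray
        d→g: g is gray → back edge
Back edge closes the cycle g → k → j → d → g; its vertices are {d, g, j, k}.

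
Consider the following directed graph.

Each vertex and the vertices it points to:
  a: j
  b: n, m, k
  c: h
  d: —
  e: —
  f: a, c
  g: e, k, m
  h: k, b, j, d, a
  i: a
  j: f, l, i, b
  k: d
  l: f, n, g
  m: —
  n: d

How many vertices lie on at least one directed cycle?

7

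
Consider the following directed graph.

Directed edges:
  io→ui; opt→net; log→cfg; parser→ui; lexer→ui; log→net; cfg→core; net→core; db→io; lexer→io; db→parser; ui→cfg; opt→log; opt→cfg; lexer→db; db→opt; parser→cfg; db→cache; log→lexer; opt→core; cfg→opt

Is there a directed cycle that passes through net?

net lies on a cycle iff there is a path from net back to itself.
Exploring from net, it never reaches itself; equivalently, its strongly connected component is a singleton.

No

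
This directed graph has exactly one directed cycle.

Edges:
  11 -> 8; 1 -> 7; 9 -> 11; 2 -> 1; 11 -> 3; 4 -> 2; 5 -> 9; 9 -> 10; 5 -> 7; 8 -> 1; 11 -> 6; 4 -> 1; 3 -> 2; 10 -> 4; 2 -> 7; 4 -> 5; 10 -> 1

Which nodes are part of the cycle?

DFS with gray/black marking from 9:
9 gray
  10 gray
    4 gray
      1 gray
        7 gray
        7 black
      1 black
      2 gray
        2→1: 1 black — skip
        2→7: 7 black — skip
      2 black
      5 gray
        5→7: 7 black — skip
        5→9: 9 is gray → back edge
Back edge closes the cycle 9 → 10 → 4 → 5 → 9; its vertices are {4, 5, 9, 10}.

4, 5, 9, 10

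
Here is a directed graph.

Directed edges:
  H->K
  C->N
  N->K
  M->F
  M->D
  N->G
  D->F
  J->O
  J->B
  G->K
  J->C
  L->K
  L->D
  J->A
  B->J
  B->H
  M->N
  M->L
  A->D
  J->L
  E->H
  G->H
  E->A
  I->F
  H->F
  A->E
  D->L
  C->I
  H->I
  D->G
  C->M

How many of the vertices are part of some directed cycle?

6

A vertex is on a directed cycle iff it belongs to a strongly connected component of size ≥ 2 (or has a self-loop).
The vertices on cycles are {A, B, D, E, J, L} — 6 in total.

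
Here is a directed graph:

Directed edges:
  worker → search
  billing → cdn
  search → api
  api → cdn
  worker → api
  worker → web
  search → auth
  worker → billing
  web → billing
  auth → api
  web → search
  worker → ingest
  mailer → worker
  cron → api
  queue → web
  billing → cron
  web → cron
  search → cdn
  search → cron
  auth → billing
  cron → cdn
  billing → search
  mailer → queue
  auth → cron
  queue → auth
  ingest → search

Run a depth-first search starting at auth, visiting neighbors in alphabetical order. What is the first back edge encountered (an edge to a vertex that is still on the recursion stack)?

DFS from auth (visiting neighbors in alphabetical order); mark gray on enter, black on exit:
auth gray
  api gray
    cdn gray
    cdn black
  api black
  billing gray
    billing→cdn: cdn black — skip
    cron gray
      cron→api: api black — skip
      cron→cdn: cdn black — skip
    cron black
    search gray
      search→api: api black — skip
      search→auth: auth is gray → back edge
First back edge: search → auth.

search->auth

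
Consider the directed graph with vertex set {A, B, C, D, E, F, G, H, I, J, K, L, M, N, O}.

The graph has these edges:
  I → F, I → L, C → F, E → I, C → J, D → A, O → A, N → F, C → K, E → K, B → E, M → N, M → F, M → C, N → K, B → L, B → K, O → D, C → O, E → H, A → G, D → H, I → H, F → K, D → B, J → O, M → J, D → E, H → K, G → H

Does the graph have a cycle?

No

DFS with white/gray/black marking, starting from I:
I gray
  H gray
    K gray
    K black
  H black
  L gray
  L black
  F gray
    F→K: K black — skip
  F black
I black
A gray
  G gray
    G→H: H black — skip
  G black
A black
B gray
  E gray
    E→I: I black — skip
    E→K: K black — skip
    E→H: H black — skip
  E black
  B→K: K black — skip
  B→L: L black — skip
B black
C gray
  O gray
    D gray
      D→B: B black — skip
      D→H: H black — skip
      D→E: E black — skip
      D→A: A black — skip
    D black
    O→A: A black — skip
  O black
  C→F: F black — skip
  C→K: K black — skip
  J gray
    J→O: O black — skip
  J black
C black
M gray
  N gray
    N→F: F black — skip
    N→K: K black — skip
  N black
  M→F: F black — skip
  M→J: J black — skip
  M→C: C black — skip
M black
Every edge goes to a white or black vertex — no back edge, so the graph is acyclic.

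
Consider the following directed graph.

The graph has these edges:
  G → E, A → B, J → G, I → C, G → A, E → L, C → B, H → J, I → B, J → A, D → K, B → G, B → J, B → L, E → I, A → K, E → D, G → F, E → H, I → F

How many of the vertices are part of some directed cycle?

8

A vertex is on a directed cycle iff it belongs to a strongly connected component of size ≥ 2 (or has a self-loop).
The vertices on cycles are {A, B, C, E, G, H, I, J} — 8 in total.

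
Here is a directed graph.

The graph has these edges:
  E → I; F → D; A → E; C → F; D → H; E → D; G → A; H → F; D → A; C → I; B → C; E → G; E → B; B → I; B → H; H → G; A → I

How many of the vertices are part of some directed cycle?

8

A vertex is on a directed cycle iff it belongs to a strongly connected component of size ≥ 2 (or has a self-loop).
The vertices on cycles are {A, B, C, D, E, F, G, H} — 8 in total.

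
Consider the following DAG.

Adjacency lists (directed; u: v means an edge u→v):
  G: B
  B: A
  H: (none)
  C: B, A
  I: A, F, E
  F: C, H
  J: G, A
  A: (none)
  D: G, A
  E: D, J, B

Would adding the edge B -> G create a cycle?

Adding B→G creates a cycle iff G can already reach B.
Path from G: G → B.
So G → … → B → G is a cycle.

Yes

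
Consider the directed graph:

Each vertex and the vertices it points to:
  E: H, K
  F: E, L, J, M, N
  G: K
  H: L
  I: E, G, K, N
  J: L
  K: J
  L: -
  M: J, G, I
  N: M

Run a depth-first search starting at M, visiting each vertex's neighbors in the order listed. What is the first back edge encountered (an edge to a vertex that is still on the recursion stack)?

DFS from M (visiting each vertex's neighbors in the order listed); mark gray on enter, black on exit:
M gray
  J gray
    L gray
    L black
  J black
  G gray
    K gray
      K→J: J black — skip
    K black
  G black
  I gray
    E gray
      H gray
        H→L: L black — skip
      H black
      E→K: K black — skip
    E black
    I→G: G black — skip
    I→K: K black — skip
    N gray
      N→M: M is gray → back edge
First back edge: N → M.

N→M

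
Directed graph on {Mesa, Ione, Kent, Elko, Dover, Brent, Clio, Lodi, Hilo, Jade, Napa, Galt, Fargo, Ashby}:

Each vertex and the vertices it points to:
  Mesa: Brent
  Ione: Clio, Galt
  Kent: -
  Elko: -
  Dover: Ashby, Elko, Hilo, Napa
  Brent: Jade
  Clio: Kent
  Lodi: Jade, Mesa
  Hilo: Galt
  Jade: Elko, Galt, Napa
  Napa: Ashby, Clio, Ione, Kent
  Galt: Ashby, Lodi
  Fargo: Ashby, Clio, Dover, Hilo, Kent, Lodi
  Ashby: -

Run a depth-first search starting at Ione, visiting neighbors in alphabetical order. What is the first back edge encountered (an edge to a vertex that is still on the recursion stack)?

Jade→Galt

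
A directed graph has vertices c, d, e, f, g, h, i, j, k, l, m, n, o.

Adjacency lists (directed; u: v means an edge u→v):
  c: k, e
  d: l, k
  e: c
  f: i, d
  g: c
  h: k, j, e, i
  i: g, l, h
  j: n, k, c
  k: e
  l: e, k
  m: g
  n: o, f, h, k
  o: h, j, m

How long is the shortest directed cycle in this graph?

For each vertex v, BFS finds the shortest path from v back to v.
The shortest such closed walk is i → h → i, length 2.

2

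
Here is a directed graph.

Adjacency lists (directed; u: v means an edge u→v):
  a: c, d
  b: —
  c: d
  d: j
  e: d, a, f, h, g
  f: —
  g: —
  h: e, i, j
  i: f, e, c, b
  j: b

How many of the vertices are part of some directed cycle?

3

A vertex is on a directed cycle iff it belongs to a strongly connected component of size ≥ 2 (or has a self-loop).
The vertices on cycles are {e, h, i} — 3 in total.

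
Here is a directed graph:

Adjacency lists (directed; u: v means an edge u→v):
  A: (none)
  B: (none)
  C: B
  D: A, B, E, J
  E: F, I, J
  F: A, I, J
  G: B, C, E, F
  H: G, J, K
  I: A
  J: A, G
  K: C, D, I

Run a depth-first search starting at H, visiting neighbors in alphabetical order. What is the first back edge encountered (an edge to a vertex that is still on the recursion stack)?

DFS from H (visiting neighbors in alphabetical order); mark gray on enter, black on exit:
H gray
  G gray
    B gray
    B black
    C gray
      C→B: B black — skip
    C black
    E gray
      F gray
        A gray
        A black
        I gray
          I→A: A black — skip
        I black
        J gray
          J→A: A black — skip
          J→G: G is gray → back edge
First back edge: J → G.

J→G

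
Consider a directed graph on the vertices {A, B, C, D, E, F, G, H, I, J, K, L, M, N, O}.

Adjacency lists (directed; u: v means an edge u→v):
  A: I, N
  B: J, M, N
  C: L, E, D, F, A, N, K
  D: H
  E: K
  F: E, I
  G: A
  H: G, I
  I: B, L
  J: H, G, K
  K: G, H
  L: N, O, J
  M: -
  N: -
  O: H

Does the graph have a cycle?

Yes

DFS with white/gray/black marking, starting from D:
D gray
  H gray
    G gray
      A gray
        I gray
          B gray
            J gray
              J→H: H is gray → back edge
Back edge found, so a cycle exists: H → G → A → I → B → J → H.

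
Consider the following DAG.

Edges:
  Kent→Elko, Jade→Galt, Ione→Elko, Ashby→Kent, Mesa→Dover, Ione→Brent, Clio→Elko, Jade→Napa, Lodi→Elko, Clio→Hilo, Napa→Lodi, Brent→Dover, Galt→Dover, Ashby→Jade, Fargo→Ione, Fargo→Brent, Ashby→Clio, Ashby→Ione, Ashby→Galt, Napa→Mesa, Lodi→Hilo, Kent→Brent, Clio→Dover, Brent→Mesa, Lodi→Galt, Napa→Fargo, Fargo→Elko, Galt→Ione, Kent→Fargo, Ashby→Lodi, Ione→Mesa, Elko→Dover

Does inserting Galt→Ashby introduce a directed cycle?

Yes

Adding Galt→Ashby creates a cycle iff Ashby can already reach Galt.
Path from Ashby: Ashby → Galt.
So Ashby → … → Galt → Ashby is a cycle.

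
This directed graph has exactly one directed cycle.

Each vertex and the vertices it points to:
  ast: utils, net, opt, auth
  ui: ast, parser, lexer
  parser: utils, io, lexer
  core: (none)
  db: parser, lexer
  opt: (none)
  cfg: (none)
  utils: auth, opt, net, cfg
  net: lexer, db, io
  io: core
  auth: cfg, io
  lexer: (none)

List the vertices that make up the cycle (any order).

db, net, utils, parser

DFS with gray/black marking from parser:
parser gray
  utils gray
    auth gray
      cfg gray
      cfg black
      io gray
        core gray
        core black
      io black
    auth black
    opt gray
    opt black
    net gray
      lexer gray
      lexer black
      db gray
        db→parser: parser is gray → back edge
Back edge closes the cycle parser → utils → net → db → parser; its vertices are {db, net, utils, parser}.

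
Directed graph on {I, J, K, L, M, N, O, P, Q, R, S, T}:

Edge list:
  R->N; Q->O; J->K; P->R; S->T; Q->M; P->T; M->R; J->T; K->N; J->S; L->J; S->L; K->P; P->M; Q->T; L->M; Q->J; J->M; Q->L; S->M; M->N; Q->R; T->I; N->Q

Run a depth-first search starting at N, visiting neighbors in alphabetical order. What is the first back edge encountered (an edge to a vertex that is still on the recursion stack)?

K→N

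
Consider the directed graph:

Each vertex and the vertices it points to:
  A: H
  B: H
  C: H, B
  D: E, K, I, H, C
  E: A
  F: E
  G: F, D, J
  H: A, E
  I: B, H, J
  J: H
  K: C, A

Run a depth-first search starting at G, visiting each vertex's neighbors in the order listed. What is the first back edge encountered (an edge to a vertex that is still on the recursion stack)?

H->A

DFS from G (visiting each vertex's neighbors in the order listed); mark gray on enter, black on exit:
G gray
  F gray
    E gray
      A gray
        H gray
          H→A: A is gray → back edge
First back edge: H → A.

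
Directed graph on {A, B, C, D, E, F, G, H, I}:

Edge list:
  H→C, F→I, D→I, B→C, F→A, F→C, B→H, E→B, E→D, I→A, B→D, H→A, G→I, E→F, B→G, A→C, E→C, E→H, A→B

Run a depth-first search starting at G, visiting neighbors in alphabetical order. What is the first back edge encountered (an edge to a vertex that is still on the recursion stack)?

D->I

DFS from G (visiting neighbors in alphabetical order); mark gray on enter, black on exit:
G gray
  I gray
    A gray
      B gray
        C gray
        C black
        D gray
          D→I: I is gray → back edge
First back edge: D → I.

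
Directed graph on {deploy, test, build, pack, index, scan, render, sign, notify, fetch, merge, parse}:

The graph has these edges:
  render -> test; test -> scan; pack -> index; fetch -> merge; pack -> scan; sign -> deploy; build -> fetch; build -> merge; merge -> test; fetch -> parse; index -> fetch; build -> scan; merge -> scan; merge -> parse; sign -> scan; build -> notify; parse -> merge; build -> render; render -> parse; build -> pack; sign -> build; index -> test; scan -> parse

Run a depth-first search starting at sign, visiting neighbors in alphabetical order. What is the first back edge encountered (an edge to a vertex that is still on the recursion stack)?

parse→merge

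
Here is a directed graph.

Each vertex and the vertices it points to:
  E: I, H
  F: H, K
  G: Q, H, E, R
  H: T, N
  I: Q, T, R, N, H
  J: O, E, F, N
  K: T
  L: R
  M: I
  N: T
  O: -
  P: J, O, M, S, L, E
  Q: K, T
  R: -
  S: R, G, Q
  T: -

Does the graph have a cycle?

No

DFS with white/gray/black marking, starting from L:
L gray
  R gray
  R black
L black
E gray
  I gray
    Q gray
      K gray
        T gray
        T black
      K black
      Q→T: T black — skip
    Q black
    I→T: T black — skip
    I→R: R black — skip
    N gray
      N→T: T black — skip
    N black
    H gray
      H→T: T black — skip
      H→N: N black — skip
    H black
  I black
  E→H: H black — skip
E black
F gray
  F→H: H black — skip
  F→K: K black — skip
F black
G gray
  G→Q: Q black — skip
  G→H: H black — skip
  G→E: E black — skip
  G→R: R black — skip
G black
J gray
  O gray
  O black
  J→E: E black — skip
  J→F: F black — skip
  J→N: N black — skip
J black
M gray
  M→I: I black — skip
M black
P gray
  P→J: J black — skip
  P→O: O black — skip
  P→M: M black — skip
  S gray
    S→R: R black — skip
    S→G: G black — skip
    S→Q: Q black — skip
  S black
  P→L: L black — skip
  P→E: E black — skip
P black
Every edge goes to a white or black vertex — no back edge, so the graph is acyclic.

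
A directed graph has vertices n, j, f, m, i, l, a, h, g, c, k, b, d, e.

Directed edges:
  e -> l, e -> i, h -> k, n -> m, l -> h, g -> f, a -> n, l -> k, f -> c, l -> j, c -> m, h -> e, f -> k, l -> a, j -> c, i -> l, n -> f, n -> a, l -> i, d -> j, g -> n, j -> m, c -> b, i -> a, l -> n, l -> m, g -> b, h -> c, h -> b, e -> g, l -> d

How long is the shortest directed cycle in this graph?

For each vertex v, BFS finds the shortest path from v back to v.
The shortest such closed walk is i → l → i, length 2.

2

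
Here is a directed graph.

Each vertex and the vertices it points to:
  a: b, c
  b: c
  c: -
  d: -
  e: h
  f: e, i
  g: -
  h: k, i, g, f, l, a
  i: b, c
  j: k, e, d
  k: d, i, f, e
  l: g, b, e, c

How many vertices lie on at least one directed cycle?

5

A vertex is on a directed cycle iff it belongs to a strongly connected component of size ≥ 2 (or has a self-loop).
The vertices on cycles are {e, f, h, k, l} — 5 in total.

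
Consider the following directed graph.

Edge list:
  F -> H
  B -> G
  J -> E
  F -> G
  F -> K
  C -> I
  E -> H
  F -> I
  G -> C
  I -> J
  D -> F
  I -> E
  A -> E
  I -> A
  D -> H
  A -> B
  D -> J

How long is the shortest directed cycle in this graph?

For each vertex v, BFS finds the shortest path from v back to v.
The shortest such closed walk is I → A → B → G → C → I, length 5.

5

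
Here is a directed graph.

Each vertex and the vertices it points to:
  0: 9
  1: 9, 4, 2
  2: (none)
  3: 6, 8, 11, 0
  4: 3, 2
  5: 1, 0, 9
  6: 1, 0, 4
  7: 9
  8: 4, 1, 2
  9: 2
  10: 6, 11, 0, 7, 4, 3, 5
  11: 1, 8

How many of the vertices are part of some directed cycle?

6

A vertex is on a directed cycle iff it belongs to a strongly connected component of size ≥ 2 (or has a self-loop).
The vertices on cycles are {1, 3, 4, 6, 8, 11} — 6 in total.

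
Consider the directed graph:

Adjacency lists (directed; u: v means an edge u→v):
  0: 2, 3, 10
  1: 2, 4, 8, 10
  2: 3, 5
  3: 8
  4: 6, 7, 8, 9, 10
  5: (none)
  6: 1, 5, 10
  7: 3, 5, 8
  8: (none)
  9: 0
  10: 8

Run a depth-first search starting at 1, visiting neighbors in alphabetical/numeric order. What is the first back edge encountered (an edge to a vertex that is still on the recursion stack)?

DFS from 1 (visiting neighbors in alphabetical/numeric order); mark gray on enter, black on exit:
1 gray
  2 gray
    3 gray
      8 gray
      8 black
    3 black
    5 gray
    5 black
  2 black
  4 gray
    6 gray
      6→1: 1 is gray → back edge
First back edge: 6 → 1.

6→1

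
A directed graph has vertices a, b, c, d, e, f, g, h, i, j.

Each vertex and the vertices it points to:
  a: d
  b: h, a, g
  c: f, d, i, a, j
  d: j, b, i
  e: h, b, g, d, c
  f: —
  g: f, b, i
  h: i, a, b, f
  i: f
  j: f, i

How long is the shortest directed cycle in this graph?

For each vertex v, BFS finds the shortest path from v back to v.
The shortest such closed walk is b → g → b, length 2.

2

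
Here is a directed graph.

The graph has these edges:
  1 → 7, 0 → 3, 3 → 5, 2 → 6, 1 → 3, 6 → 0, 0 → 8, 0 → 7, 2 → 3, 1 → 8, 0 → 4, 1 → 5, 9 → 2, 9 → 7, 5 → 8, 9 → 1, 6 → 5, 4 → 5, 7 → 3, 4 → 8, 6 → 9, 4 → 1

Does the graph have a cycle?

Yes

DFS with white/gray/black marking, starting from 4:
4 gray
  8 gray
  8 black
  1 gray
    3 gray
      5 gray
        5→8: 8 black — skip
      5 black
    3 black
    1→5: 5 black — skip
    7 gray
      7→3: 3 black — skip
    7 black
    1→8: 8 black — skip
  1 black
  4→5: 5 black — skip
4 black
9 gray
  9→7: 7 black — skip
  2 gray
    6 gray
      6→9: 9 is gray → back edge
Back edge found, so a cycle exists: 9 → 2 → 6 → 9.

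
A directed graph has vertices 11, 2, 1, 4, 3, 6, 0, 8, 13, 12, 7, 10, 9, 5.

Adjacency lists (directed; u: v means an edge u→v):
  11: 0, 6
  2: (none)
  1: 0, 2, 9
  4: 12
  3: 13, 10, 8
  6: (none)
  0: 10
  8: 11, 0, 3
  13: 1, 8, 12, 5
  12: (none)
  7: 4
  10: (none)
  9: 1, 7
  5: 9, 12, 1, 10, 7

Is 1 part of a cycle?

Yes

1 is on a cycle iff 1 can reach itself via ≥1 edge.
1 → 9 → 1 — yes.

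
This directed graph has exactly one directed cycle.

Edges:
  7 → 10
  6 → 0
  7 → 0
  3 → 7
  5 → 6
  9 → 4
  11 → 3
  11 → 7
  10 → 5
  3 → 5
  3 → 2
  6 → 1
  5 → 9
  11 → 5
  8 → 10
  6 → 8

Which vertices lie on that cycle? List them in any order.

5, 6, 8, 10

DFS with gray/black marking from 5:
5 gray
  6 gray
    8 gray
      10 gray
        10→5: 5 is gray → back edge
Back edge closes the cycle 5 → 6 → 8 → 10 → 5; its vertices are {5, 6, 8, 10}.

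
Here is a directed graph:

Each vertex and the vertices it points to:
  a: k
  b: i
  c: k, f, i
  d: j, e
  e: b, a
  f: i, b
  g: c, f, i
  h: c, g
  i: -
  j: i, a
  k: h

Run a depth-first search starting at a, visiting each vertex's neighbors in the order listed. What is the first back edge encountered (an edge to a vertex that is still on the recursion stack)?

c→k

DFS from a (visiting each vertex's neighbors in the order listed); mark gray on enter, black on exit:
a gray
  k gray
    h gray
      c gray
        c→k: k is gray → back edge
First back edge: c → k.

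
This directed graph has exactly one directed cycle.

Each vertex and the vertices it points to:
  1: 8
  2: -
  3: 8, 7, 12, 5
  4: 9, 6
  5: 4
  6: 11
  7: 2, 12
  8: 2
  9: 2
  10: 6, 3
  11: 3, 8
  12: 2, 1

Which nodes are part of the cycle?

DFS with gray/black marking from 3:
3 gray
  8 gray
    2 gray
    2 black
  8 black
  7 gray
    7→2: 2 black — skip
    12 gray
      12→2: 2 black — skip
      1 gray
        1→8: 8 black — skip
      1 black
    12 black
  7 black
  3→12: 12 black — skip
  5 gray
    4 gray
      9 gray
        9→2: 2 black — skip
      9 black
      6 gray
        11 gray
          11→3: 3 is gray → back edge
Back edge closes the cycle 3 → 5 → 4 → 6 → 11 → 3; its vertices are {3, 4, 5, 6, 11}.

3, 4, 5, 6, 11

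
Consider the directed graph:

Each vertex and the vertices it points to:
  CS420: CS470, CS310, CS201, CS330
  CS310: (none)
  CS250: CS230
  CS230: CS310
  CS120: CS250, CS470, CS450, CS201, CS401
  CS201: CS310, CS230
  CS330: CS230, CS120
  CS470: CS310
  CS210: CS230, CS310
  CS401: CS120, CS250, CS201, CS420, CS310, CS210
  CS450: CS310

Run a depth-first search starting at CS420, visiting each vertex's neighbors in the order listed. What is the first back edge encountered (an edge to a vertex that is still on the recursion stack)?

CS401→CS120

DFS from CS420 (visiting each vertex's neighbors in the order listed); mark gray on enter, black on exit:
CS420 gray
  CS470 gray
    CS310 gray
    CS310 black
  CS470 black
  CS420→CS310: CS310 black — skip
  CS201 gray
    CS201→CS310: CS310 black — skip
    CS230 gray
      CS230→CS310: CS310 black — skip
    CS230 black
  CS201 black
  CS330 gray
    CS330→CS230: CS230 black — skip
    CS120 gray
      CS250 gray
        CS250→CS230: CS230 black — skip
      CS250 black
      CS120→CS470: CS470 black — skip
      CS450 gray
        CS450→CS310: CS310 black — skip
      CS450 black
      CS120→CS201: CS201 black — skip
      CS401 gray
        CS401→CS120: CS120 is gray → back edge
First back edge: CS401 → CS120.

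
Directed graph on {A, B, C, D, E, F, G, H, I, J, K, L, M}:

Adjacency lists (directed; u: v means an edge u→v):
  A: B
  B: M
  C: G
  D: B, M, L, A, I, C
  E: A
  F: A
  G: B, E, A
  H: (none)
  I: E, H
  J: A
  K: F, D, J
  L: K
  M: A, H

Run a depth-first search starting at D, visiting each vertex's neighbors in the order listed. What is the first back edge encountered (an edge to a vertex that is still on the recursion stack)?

A->B

DFS from D (visiting each vertex's neighbors in the order listed); mark gray on enter, black on exit:
D gray
  B gray
    M gray
      A gray
        A→B: B is gray → back edge
First back edge: A → B.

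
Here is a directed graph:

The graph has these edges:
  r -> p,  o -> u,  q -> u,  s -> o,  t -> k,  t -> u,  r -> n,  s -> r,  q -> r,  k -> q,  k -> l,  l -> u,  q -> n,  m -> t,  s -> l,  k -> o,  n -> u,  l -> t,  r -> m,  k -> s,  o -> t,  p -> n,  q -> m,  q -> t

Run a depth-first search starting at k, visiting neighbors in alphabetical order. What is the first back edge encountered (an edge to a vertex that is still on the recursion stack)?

t→k

DFS from k (visiting neighbors in alphabetical order); mark gray on enter, black on exit:
k gray
  l gray
    t gray
      t→k: k is gray → back edge
First back edge: t → k.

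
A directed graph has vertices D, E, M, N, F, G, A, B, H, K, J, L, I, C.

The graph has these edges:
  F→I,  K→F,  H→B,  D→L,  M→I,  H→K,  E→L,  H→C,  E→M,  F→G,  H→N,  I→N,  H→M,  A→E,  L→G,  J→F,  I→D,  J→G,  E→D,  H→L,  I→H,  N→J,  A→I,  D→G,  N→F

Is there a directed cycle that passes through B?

No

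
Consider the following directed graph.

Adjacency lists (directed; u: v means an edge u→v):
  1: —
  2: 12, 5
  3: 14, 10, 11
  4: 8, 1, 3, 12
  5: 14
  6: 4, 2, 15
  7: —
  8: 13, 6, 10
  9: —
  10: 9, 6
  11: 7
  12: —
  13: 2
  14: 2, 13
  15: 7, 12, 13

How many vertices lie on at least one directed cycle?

9

A vertex is on a directed cycle iff it belongs to a strongly connected component of size ≥ 2 (or has a self-loop).
The vertices on cycles are {2, 3, 4, 5, 6, 8, 10, 13, 14} — 9 in total.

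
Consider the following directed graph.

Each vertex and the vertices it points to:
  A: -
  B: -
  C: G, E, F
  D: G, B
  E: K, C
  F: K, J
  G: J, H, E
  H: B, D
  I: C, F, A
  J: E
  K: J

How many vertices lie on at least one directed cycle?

A vertex is on a directed cycle iff it belongs to a strongly connected component of size ≥ 2 (or has a self-loop).
The vertices on cycles are {C, D, E, F, G, H, J, K} — 8 in total.

8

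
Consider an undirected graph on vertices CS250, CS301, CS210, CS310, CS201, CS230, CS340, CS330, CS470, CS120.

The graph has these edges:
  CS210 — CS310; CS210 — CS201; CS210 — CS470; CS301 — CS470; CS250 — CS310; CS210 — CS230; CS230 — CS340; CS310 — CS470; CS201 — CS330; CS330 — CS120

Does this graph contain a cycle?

DFS, tracking each vertex's parent; an edge to a visited non-parent vertex closes a cycle.
Start from CS470:
visit CS470 (parent –)
  visit CS210 (parent CS470)
    visit CS230 (parent CS210)
      CS230–CS210: parent, skip
      visit CS340 (parent CS230)
        CS340–CS230: parent, skip
    visit CS310 (parent CS210)
      CS310–CS210: parent, skip
      visit CS250 (parent CS310)
        CS250–CS310: parent, skip
      CS310–CS470: CS470 visited and ≠ parent → cycle
Cycle: CS470 – CS210 – CS310 – CS470.

Yes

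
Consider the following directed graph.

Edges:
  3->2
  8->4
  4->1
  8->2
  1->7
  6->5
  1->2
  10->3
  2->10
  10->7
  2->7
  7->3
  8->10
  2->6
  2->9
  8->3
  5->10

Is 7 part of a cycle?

7 is on a cycle iff 7 can reach itself via ≥1 edge.
7 → 3 → 2 → 7 — yes.

Yes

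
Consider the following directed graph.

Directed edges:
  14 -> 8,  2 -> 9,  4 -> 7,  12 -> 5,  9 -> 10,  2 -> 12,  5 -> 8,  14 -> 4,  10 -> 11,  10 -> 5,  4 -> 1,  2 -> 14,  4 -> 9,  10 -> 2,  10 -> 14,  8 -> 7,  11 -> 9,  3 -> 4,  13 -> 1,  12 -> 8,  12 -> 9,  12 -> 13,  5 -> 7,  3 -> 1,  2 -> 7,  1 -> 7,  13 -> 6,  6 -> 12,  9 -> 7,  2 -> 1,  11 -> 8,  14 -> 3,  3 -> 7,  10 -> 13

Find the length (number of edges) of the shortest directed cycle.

3

For each vertex v, BFS finds the shortest path from v back to v.
The shortest such closed walk is 10 → 2 → 9 → 10, length 3.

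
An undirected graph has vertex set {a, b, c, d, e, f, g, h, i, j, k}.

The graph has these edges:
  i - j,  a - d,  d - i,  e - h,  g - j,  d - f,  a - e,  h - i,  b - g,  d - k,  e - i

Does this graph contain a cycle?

Yes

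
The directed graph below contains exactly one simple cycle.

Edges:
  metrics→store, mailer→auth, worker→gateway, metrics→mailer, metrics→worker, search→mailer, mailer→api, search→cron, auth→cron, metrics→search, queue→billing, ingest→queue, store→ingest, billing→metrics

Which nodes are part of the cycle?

queue, store, ingest, billing, metrics

DFS with gray/black marking from metrics:
metrics gray
  store gray
    ingest gray
      queue gray
        billing gray
          billing→metrics: metrics is gray → back edge
Back edge closes the cycle metrics → store → ingest → queue → billing → metrics; its vertices are {queue, store, ingest, billing, metrics}.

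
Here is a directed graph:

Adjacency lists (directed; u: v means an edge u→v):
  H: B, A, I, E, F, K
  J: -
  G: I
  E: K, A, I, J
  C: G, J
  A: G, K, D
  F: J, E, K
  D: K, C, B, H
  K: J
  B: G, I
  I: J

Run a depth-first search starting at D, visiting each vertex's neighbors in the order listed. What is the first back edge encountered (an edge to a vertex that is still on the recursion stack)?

DFS from D (visiting each vertex's neighbors in the order listed); mark gray on enter, black on exit:
D gray
  K gray
    J gray
    J black
  K black
  C gray
    G gray
      I gray
        I→J: J black — skip
      I black
    G black
    C→J: J black — skip
  C black
  B gray
    B→G: G black — skip
    B→I: I black — skip
  B black
  H gray
    H→B: B black — skip
    A gray
      A→G: G black — skip
      A→K: K black — skip
      A→D: D is gray → back edge
First back edge: A → D.

A->D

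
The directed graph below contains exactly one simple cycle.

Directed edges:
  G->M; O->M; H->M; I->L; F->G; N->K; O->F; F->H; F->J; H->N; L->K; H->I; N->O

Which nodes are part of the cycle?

F, H, N, O

DFS with gray/black marking from H:
H gray
  I gray
    L gray
      K gray
      K black
    L black
  I black
  N gray
    O gray
      M gray
      M black
      F gray
        J gray
        J black
        G gray
          G→M: M black — skip
        G black
        F→H: H is gray → back edge
Back edge closes the cycle H → N → O → F → H; its vertices are {F, H, N, O}.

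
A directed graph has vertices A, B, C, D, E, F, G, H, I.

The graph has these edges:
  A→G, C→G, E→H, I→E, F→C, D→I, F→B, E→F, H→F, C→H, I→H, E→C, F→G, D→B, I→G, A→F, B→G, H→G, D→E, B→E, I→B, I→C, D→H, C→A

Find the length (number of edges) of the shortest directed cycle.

3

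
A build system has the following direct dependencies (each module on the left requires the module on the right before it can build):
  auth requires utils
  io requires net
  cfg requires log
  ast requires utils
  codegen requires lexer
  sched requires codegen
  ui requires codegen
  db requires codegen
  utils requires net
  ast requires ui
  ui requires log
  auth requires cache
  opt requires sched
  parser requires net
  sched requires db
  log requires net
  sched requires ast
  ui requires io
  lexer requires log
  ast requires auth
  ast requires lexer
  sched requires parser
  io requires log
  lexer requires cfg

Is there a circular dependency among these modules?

DFS with white/gray/black marking, starting from auth:
auth gray
  utils gray
    net gray
    net black
  utils black
  cache gray
  cache black
auth black
lexer gray
  cfg gray
    log gray
      log→net: net black — skip
    log black
  cfg black
  lexer→log: log black — skip
lexer black
io gray
  io→log: log black — skip
  io→net: net black — skip
io black
ui gray
  ui→io: io black — skip
  codegen gray
    codegen→lexer: lexer black — skip
  codegen black
  ui→log: log black — skip
ui black
sched gray
  sched→codegen: codegen black — skip
  parser gray
    parser→net: net black — skip
  parser black
  ast gray
    ast→utils: utils black — skip
    ast→lexer: lexer black — skip
    ast→auth: auth black — skip
    ast→ui: ui black — skip
  ast black
  db gray
    db→codegen: codegen black — skip
  db black
sched black
opt gray
  opt→sched: sched black — skip
opt black
Every edge goes to a white or black vertex — no back edge, so the graph is acyclic.

No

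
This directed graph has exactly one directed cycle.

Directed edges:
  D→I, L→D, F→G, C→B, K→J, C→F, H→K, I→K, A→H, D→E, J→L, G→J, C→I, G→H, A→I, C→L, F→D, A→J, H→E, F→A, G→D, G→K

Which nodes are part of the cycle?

D, I, J, K, L

DFS with gray/black marking from L:
L gray
  D gray
    E gray
    E black
    I gray
      K gray
        J gray
          J→L: L is gray → back edge
Back edge closes the cycle L → D → I → K → J → L; its vertices are {D, I, J, K, L}.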